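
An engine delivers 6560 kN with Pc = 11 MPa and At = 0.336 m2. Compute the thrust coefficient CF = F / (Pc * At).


CF = 6560000 / (11e6 * 0.336) = 1.77

1.77


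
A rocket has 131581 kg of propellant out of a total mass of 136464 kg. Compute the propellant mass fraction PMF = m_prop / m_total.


PMF = 131581 / 136464 = 0.964

0.964


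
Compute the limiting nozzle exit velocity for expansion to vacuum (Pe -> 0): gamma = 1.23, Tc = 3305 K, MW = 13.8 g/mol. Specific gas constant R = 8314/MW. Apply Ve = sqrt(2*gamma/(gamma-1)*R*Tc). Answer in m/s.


R = 8314 / 13.8 = 602.46 J/(kg.K)
Ve = sqrt(2 * 1.23 / (1.23 - 1) * 602.46 * 3305) = 4615 m/s

4615 m/s


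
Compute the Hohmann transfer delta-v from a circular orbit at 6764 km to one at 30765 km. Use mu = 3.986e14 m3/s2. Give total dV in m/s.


V1 = sqrt(mu/r1) = 7676.56 m/s
dV1 = V1*(sqrt(2*r2/(r1+r2)) - 1) = 2152.83 m/s
V2 = sqrt(mu/r2) = 3599.48 m/s
dV2 = V2*(1 - sqrt(2*r1/(r1+r2))) = 1438.39 m/s
Total dV = 3591 m/s

3591 m/s


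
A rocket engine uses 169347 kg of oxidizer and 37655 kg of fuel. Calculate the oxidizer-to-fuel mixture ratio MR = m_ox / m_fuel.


MR = 169347 / 37655 = 4.5

4.5


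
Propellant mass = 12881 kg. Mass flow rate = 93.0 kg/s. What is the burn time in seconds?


tb = 12881 / 93.0 = 138.5 s

138.5 s


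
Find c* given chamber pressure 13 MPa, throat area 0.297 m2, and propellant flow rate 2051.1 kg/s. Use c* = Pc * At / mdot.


c* = 13e6 * 0.297 / 2051.1 = 1882 m/s

1882 m/s


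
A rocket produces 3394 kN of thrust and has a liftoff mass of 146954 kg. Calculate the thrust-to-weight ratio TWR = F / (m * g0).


TWR = 3394000 / (146954 * 9.81) = 2.35

2.35


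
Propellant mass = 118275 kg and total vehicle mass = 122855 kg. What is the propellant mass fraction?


PMF = 118275 / 122855 = 0.963

0.963


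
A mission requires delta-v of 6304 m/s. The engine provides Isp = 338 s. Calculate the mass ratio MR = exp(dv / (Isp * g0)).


Ve = 338 * 9.81 = 3315.78 m/s
MR = exp(6304 / 3315.78) = 6.694

6.694


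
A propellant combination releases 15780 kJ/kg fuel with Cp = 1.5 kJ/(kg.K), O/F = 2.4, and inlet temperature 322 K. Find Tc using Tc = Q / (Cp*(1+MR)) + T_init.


Tc = 15780 / (1.5 * (1 + 2.4)) + 322 = 3416 K

3416 K


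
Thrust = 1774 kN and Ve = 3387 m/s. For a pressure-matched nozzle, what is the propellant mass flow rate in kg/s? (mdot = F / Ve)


mdot = F / Ve = 1774000 / 3387 = 523.8 kg/s

523.8 kg/s


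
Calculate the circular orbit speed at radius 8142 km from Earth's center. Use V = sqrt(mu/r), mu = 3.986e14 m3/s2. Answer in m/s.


V = sqrt(3.986e14 / 8142000) = 6997 m/s

6997 m/s


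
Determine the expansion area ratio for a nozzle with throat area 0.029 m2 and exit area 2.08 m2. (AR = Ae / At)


AR = 2.08 / 0.029 = 71.7

71.7


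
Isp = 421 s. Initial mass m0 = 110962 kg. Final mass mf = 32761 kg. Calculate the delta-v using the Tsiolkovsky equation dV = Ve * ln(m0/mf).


Ve = 421 * 9.81 = 4130.01 m/s
dV = 4130.01 * ln(110962/32761) = 5038 m/s

5038 m/s


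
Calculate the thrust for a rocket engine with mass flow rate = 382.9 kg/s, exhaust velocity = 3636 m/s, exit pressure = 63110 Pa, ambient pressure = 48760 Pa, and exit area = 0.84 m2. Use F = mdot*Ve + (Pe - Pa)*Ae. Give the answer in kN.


F = 382.9 * 3636 + (63110 - 48760) * 0.84 = 1.4043e+06 N = 1404.3 kN

1404.3 kN


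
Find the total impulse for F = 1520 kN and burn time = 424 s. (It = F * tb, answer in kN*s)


It = 1520 * 424 = 644480 kN*s

644480 kN*s


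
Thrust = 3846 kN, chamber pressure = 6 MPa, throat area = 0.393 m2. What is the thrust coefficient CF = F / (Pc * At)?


CF = 3846000 / (6e6 * 0.393) = 1.63

1.63


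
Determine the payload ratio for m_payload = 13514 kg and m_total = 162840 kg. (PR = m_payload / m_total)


PR = 13514 / 162840 = 0.083

0.083


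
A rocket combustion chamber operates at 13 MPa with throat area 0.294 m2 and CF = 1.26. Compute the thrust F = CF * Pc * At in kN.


F = 1.26 * 13e6 * 0.294 = 4.8157e+06 N = 4815.7 kN

4815.7 kN


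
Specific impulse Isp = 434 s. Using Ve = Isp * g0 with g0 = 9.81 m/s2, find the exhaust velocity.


Ve = Isp * g0 = 434 * 9.81 = 4257.5 m/s

4257.5 m/s


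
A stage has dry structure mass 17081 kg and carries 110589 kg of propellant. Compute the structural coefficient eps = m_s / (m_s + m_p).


eps = 17081 / (17081 + 110589) = 0.1338

0.1338


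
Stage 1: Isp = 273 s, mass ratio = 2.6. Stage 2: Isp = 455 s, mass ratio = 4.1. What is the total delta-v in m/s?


dV1 = 273 * 9.81 * ln(2.6) = 2559.0 m/s
dV2 = 455 * 9.81 * ln(4.1) = 6298.0 m/s
Total dV = 2559.0 + 6298.0 = 8857.0 m/s ~ 8857 m/s

8857 m/s


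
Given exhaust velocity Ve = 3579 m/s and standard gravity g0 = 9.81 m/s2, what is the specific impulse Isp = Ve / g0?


Isp = Ve / g0 = 3579 / 9.81 = 364.8 s

364.8 s


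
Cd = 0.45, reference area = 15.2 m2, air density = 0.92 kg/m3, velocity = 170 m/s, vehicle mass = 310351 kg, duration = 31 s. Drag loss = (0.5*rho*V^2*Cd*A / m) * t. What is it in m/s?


D = 0.5 * 0.92 * 170^2 * 0.45 * 15.2 = 90930.96 N
a = 90930.96 / 310351 = 0.293 m/s2
dV = 0.293 * 31 = 9.1 m/s

9.1 m/s


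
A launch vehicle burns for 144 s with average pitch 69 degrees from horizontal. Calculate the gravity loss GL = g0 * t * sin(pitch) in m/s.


GL = 9.81 * 144 * sin(69 deg) = 1319 m/s

1319 m/s


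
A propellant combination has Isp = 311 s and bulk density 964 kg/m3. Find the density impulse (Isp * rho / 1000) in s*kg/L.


rho*Isp = 311 * 964 / 1000 = 300 s*kg/L

300 s*kg/L


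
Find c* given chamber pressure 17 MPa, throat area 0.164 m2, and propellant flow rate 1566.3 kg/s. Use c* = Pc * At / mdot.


c* = 17e6 * 0.164 / 1566.3 = 1780 m/s

1780 m/s


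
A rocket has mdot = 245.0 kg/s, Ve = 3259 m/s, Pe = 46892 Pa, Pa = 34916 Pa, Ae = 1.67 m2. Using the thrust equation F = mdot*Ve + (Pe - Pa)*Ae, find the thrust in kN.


F = 245.0 * 3259 + (46892 - 34916) * 1.67 = 818455.0 N = 818.5 kN

818.5 kN


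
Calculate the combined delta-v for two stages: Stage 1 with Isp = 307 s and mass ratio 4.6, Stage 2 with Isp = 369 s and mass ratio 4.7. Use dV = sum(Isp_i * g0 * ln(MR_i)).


dV1 = 307 * 9.81 * ln(4.6) = 4596.0 m/s
dV2 = 369 * 9.81 * ln(4.7) = 5602.0 m/s
Total dV = 4596.0 + 5602.0 = 10198.0 m/s ~ 10198 m/s

10198 m/s


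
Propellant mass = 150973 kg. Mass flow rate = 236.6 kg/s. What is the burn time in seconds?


tb = 150973 / 236.6 = 638.1 s

638.1 s


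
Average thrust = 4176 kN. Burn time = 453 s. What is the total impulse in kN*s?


It = 4176 * 453 = 1891728 kN*s

1891728 kN*s


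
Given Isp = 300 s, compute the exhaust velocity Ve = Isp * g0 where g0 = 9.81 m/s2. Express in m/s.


Ve = Isp * g0 = 300 * 9.81 = 2943.0 m/s

2943.0 m/s


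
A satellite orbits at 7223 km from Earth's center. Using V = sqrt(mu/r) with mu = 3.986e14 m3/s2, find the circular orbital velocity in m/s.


V = sqrt(3.986e14 / 7223000) = 7429 m/s

7429 m/s


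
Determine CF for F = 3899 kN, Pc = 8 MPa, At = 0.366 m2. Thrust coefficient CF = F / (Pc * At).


CF = 3899000 / (8e6 * 0.366) = 1.33

1.33


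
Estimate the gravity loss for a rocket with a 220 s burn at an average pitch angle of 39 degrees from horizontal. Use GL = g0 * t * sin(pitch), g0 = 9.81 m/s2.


GL = 9.81 * 220 * sin(39 deg) = 1358 m/s

1358 m/s


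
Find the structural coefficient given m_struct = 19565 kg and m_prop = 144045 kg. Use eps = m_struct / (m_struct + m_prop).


eps = 19565 / (19565 + 144045) = 0.1196

0.1196


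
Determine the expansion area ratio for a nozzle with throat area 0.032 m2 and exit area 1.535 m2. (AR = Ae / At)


AR = 1.535 / 0.032 = 48.0

48.0


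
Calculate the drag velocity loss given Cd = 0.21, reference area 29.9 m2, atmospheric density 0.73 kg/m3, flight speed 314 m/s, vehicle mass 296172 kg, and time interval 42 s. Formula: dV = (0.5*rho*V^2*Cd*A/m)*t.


D = 0.5 * 0.73 * 314^2 * 0.21 * 29.9 = 225965.76 N
a = 225965.76 / 296172 = 0.763 m/s2
dV = 0.763 * 42 = 32.0 m/s

32.0 m/s


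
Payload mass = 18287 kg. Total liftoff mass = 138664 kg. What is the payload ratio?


PR = 18287 / 138664 = 0.1319

0.1319


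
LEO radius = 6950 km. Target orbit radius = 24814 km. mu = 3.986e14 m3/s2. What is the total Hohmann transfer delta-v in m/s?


V1 = sqrt(mu/r1) = 7573.14 m/s
dV1 = V1*(sqrt(2*r2/(r1+r2)) - 1) = 1892.98 m/s
V2 = sqrt(mu/r2) = 4007.93 m/s
dV2 = V2*(1 - sqrt(2*r1/(r1+r2))) = 1356.62 m/s
Total dV = 3250 m/s

3250 m/s


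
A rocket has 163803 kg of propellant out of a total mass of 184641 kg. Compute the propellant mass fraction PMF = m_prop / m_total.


PMF = 163803 / 184641 = 0.887

0.887


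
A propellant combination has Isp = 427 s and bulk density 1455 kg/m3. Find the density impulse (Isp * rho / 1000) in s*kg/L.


rho*Isp = 427 * 1455 / 1000 = 621 s*kg/L

621 s*kg/L


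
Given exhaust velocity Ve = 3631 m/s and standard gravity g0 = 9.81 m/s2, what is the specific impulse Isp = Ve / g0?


Isp = Ve / g0 = 3631 / 9.81 = 370.1 s

370.1 s


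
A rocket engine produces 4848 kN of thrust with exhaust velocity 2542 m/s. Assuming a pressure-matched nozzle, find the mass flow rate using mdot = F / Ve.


mdot = F / Ve = 4848000 / 2542 = 1907.2 kg/s

1907.2 kg/s


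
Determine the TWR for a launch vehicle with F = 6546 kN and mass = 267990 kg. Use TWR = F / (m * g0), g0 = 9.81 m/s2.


TWR = 6546000 / (267990 * 9.81) = 2.49

2.49


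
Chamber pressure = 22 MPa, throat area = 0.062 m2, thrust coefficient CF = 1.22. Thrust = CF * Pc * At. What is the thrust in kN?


F = 1.22 * 22e6 * 0.062 = 1.6641e+06 N = 1664.1 kN

1664.1 kN


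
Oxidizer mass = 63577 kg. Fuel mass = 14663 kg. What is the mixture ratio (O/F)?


MR = 63577 / 14663 = 4.34

4.34


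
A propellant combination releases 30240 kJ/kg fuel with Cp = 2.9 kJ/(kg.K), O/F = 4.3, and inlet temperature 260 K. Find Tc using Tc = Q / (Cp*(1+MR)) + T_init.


Tc = 30240 / (2.9 * (1 + 4.3)) + 260 = 2227 K

2227 K


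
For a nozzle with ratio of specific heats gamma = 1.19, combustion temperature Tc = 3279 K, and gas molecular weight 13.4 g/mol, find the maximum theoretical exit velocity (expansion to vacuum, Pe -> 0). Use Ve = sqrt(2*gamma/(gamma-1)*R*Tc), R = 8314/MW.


R = 8314 / 13.4 = 620.45 J/(kg.K)
Ve = sqrt(2 * 1.19 / (1.19 - 1) * 620.45 * 3279) = 5048 m/s

5048 m/s


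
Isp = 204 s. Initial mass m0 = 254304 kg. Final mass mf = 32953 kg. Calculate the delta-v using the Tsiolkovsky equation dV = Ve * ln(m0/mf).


Ve = 204 * 9.81 = 2001.24 m/s
dV = 2001.24 * ln(254304/32953) = 4089 m/s

4089 m/s


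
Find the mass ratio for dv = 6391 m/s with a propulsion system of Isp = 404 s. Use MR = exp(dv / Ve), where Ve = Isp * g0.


Ve = 404 * 9.81 = 3963.24 m/s
MR = exp(6391 / 3963.24) = 5.016

5.016


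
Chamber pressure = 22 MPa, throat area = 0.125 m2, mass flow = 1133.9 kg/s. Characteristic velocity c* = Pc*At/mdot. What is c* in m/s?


c* = 22e6 * 0.125 / 1133.9 = 2425 m/s

2425 m/s


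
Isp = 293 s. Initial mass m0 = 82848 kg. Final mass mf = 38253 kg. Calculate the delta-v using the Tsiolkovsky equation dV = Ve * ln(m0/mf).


Ve = 293 * 9.81 = 2874.33 m/s
dV = 2874.33 * ln(82848/38253) = 2221 m/s

2221 m/s


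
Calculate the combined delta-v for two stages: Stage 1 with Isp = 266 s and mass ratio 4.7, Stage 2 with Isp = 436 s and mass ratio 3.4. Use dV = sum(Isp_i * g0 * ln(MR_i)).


dV1 = 266 * 9.81 * ln(4.7) = 4038.3 m/s
dV2 = 436 * 9.81 * ln(3.4) = 5234.3 m/s
Total dV = 4038.3 + 5234.3 = 9272.6 m/s ~ 9273 m/s

9273 m/s


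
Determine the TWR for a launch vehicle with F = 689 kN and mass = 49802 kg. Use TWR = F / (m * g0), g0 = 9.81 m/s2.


TWR = 689000 / (49802 * 9.81) = 1.41

1.41


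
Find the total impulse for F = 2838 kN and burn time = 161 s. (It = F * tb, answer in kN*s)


It = 2838 * 161 = 456918 kN*s

456918 kN*s


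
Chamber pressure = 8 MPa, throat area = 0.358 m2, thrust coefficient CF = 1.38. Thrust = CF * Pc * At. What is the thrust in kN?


F = 1.38 * 8e6 * 0.358 = 3.9523e+06 N = 3952.3 kN

3952.3 kN


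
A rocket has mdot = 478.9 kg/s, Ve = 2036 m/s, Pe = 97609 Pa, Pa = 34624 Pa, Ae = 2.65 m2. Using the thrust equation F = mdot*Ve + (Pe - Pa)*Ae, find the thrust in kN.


F = 478.9 * 2036 + (97609 - 34624) * 2.65 = 1.1420e+06 N = 1142.0 kN

1142.0 kN


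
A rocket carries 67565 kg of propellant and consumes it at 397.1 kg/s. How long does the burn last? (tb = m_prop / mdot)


tb = 67565 / 397.1 = 170.1 s

170.1 s


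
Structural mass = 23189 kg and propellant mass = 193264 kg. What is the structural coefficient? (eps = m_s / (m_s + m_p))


eps = 23189 / (23189 + 193264) = 0.1071

0.1071


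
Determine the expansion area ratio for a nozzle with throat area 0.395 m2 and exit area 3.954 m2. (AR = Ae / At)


AR = 3.954 / 0.395 = 10.0

10.0


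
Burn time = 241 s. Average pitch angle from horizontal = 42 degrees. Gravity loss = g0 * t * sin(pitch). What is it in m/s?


GL = 9.81 * 241 * sin(42 deg) = 1582 m/s

1582 m/s


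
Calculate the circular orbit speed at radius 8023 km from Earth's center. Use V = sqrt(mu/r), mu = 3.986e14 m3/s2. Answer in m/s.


V = sqrt(3.986e14 / 8023000) = 7049 m/s

7049 m/s


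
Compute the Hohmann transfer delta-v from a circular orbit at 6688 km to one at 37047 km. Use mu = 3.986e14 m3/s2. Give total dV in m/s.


V1 = sqrt(mu/r1) = 7720.06 m/s
dV1 = V1*(sqrt(2*r2/(r1+r2)) - 1) = 2328.36 m/s
V2 = sqrt(mu/r2) = 3280.14 m/s
dV2 = V2*(1 - sqrt(2*r1/(r1+r2))) = 1466.12 m/s
Total dV = 3794 m/s

3794 m/s


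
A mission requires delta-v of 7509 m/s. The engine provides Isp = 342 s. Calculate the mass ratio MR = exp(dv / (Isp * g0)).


Ve = 342 * 9.81 = 3355.02 m/s
MR = exp(7509 / 3355.02) = 9.376

9.376


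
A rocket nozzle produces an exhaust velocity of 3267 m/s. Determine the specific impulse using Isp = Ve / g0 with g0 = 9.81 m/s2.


Isp = Ve / g0 = 3267 / 9.81 = 333.0 s

333.0 s


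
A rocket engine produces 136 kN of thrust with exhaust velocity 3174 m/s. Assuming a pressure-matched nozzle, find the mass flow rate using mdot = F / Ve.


mdot = F / Ve = 136000 / 3174 = 42.8 kg/s

42.8 kg/s


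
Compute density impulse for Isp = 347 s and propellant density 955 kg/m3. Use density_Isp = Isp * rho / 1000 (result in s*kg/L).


rho*Isp = 347 * 955 / 1000 = 331 s*kg/L

331 s*kg/L


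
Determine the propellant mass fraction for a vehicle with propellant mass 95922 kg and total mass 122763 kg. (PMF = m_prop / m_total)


PMF = 95922 / 122763 = 0.781

0.781


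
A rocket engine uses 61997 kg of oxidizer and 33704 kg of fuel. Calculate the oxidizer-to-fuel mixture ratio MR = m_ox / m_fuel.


MR = 61997 / 33704 = 1.84

1.84


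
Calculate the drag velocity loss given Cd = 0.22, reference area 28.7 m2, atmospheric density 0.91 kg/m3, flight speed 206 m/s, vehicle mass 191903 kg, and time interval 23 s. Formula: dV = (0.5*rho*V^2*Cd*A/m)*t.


D = 0.5 * 0.91 * 206^2 * 0.22 * 28.7 = 121913.11 N
a = 121913.11 / 191903 = 0.6353 m/s2
dV = 0.6353 * 23 = 14.6 m/s

14.6 m/s


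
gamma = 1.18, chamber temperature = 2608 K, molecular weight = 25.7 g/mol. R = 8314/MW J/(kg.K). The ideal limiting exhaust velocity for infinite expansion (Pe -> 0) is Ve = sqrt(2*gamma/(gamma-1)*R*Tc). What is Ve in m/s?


R = 8314 / 25.7 = 323.5 J/(kg.K)
Ve = sqrt(2 * 1.18 / (1.18 - 1) * 323.5 * 2608) = 3326 m/s

3326 m/s


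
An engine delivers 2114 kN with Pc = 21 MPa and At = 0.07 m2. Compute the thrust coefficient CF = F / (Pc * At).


CF = 2114000 / (21e6 * 0.07) = 1.44

1.44


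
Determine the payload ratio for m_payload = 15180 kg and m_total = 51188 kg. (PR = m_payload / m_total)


PR = 15180 / 51188 = 0.2966

0.2966


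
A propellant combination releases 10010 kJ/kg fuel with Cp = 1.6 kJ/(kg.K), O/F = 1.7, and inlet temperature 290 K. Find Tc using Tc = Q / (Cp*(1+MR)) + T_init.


Tc = 10010 / (1.6 * (1 + 1.7)) + 290 = 2607 K

2607 K


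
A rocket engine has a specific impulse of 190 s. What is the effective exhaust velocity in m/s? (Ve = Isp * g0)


Ve = Isp * g0 = 190 * 9.81 = 1863.9 m/s

1863.9 m/s


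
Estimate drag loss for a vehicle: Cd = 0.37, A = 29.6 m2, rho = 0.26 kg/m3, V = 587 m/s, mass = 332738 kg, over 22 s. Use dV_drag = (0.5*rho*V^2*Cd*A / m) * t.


D = 0.5 * 0.26 * 587^2 * 0.37 * 29.6 = 490583.56 N
a = 490583.56 / 332738 = 1.4744 m/s2
dV = 1.4744 * 22 = 32.4 m/s

32.4 m/s


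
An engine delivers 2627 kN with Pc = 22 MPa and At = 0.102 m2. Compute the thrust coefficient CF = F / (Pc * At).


CF = 2627000 / (22e6 * 0.102) = 1.17

1.17


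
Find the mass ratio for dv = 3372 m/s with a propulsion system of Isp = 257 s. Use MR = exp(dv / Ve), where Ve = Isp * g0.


Ve = 257 * 9.81 = 2521.17 m/s
MR = exp(3372 / 2521.17) = 3.809

3.809


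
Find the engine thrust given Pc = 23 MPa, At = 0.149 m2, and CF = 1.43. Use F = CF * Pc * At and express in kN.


F = 1.43 * 23e6 * 0.149 = 4.9006e+06 N = 4900.6 kN

4900.6 kN


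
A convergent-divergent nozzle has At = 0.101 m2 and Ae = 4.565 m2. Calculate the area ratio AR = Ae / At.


AR = 4.565 / 0.101 = 45.2

45.2


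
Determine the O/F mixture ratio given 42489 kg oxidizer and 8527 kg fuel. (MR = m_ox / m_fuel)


MR = 42489 / 8527 = 4.98

4.98


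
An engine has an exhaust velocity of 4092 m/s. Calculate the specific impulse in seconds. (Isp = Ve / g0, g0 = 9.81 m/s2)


Isp = Ve / g0 = 4092 / 9.81 = 417.1 s

417.1 s


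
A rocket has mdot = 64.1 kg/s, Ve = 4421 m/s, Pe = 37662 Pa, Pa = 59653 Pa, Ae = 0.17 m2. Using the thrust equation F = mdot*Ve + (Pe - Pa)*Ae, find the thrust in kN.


F = 64.1 * 4421 + (37662 - 59653) * 0.17 = 279648.0 N = 279.6 kN

279.6 kN


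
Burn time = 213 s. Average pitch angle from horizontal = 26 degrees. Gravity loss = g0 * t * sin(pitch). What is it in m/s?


GL = 9.81 * 213 * sin(26 deg) = 916 m/s

916 m/s


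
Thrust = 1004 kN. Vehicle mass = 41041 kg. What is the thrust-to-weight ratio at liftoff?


TWR = 1004000 / (41041 * 9.81) = 2.49

2.49


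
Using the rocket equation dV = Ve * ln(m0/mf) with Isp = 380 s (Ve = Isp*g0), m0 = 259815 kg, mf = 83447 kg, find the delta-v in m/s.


Ve = 380 * 9.81 = 3727.8 m/s
dV = 3727.8 * ln(259815/83447) = 4234 m/s

4234 m/s


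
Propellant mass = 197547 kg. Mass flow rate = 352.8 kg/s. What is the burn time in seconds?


tb = 197547 / 352.8 = 559.9 s

559.9 s


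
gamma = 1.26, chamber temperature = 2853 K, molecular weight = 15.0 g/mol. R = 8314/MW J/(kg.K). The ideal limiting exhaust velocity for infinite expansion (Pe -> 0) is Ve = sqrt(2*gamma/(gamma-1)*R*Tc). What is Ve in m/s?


R = 8314 / 15.0 = 554.27 J/(kg.K)
Ve = sqrt(2 * 1.26 / (1.26 - 1) * 554.27 * 2853) = 3915 m/s

3915 m/s


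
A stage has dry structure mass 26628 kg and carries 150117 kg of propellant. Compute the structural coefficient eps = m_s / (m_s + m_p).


eps = 26628 / (26628 + 150117) = 0.1507

0.1507


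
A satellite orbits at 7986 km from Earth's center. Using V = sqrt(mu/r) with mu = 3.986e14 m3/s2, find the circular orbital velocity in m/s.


V = sqrt(3.986e14 / 7986000) = 7065 m/s

7065 m/s


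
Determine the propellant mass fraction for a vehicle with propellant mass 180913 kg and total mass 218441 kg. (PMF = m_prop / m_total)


PMF = 180913 / 218441 = 0.828

0.828


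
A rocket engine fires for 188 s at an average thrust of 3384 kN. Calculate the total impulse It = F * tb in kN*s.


It = 3384 * 188 = 636192 kN*s

636192 kN*s


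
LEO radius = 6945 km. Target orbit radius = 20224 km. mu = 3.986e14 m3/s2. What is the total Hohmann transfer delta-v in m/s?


V1 = sqrt(mu/r1) = 7575.87 m/s
dV1 = V1*(sqrt(2*r2/(r1+r2)) - 1) = 1667.8 m/s
V2 = sqrt(mu/r2) = 4439.51 m/s
dV2 = V2*(1 - sqrt(2*r1/(r1+r2))) = 1265.2 m/s
Total dV = 2933 m/s

2933 m/s


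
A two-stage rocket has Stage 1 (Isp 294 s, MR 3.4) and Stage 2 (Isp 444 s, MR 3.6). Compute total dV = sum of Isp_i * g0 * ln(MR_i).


dV1 = 294 * 9.81 * ln(3.4) = 3529.5 m/s
dV2 = 444 * 9.81 * ln(3.6) = 5579.3 m/s
Total dV = 3529.5 + 5579.3 = 9108.8 m/s ~ 9109 m/s

9109 m/s


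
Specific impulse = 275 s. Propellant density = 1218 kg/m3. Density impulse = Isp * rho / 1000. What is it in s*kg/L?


rho*Isp = 275 * 1218 / 1000 = 335 s*kg/L

335 s*kg/L


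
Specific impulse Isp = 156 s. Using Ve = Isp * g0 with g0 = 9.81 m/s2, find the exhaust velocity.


Ve = Isp * g0 = 156 * 9.81 = 1530.4 m/s

1530.4 m/s


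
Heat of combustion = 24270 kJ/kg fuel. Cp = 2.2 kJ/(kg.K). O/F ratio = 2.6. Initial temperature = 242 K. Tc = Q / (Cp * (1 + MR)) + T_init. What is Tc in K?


Tc = 24270 / (2.2 * (1 + 2.6)) + 242 = 3306 K

3306 K


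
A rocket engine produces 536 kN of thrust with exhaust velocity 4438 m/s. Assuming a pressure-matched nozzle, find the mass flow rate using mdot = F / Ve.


mdot = F / Ve = 536000 / 4438 = 120.8 kg/s

120.8 kg/s


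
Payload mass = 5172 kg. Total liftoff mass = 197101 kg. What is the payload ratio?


PR = 5172 / 197101 = 0.0262

0.0262


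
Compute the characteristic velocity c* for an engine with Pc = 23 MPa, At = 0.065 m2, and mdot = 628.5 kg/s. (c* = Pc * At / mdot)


c* = 23e6 * 0.065 / 628.5 = 2379 m/s

2379 m/s


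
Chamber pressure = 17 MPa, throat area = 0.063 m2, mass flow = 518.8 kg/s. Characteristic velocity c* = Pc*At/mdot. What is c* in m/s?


c* = 17e6 * 0.063 / 518.8 = 2064 m/s

2064 m/s


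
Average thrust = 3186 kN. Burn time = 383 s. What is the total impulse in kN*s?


It = 3186 * 383 = 1220238 kN*s

1220238 kN*s


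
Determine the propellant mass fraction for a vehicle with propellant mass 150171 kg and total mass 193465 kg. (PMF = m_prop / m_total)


PMF = 150171 / 193465 = 0.776

0.776


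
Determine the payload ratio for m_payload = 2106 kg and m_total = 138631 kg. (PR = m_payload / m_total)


PR = 2106 / 138631 = 0.0152

0.0152


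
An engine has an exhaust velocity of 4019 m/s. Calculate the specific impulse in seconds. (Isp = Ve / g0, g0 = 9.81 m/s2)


Isp = Ve / g0 = 4019 / 9.81 = 409.7 s

409.7 s


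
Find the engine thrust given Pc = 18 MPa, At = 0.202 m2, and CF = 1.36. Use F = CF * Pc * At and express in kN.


F = 1.36 * 18e6 * 0.202 = 4.9450e+06 N = 4945.0 kN

4945.0 kN


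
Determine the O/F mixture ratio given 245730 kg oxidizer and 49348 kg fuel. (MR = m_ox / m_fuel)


MR = 245730 / 49348 = 4.98

4.98


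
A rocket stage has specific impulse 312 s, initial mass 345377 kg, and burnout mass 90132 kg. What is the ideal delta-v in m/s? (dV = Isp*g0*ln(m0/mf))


Ve = 312 * 9.81 = 3060.72 m/s
dV = 3060.72 * ln(345377/90132) = 4112 m/s

4112 m/s


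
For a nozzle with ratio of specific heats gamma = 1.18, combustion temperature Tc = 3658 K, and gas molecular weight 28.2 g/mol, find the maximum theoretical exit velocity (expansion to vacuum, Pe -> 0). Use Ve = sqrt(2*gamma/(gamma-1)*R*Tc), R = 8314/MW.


R = 8314 / 28.2 = 294.82 J/(kg.K)
Ve = sqrt(2 * 1.18 / (1.18 - 1) * 294.82 * 3658) = 3760 m/s

3760 m/s


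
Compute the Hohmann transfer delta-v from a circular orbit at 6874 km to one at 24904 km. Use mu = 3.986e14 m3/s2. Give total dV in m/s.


V1 = sqrt(mu/r1) = 7614.89 m/s
dV1 = V1*(sqrt(2*r2/(r1+r2)) - 1) = 1918.56 m/s
V2 = sqrt(mu/r2) = 4000.68 m/s
dV2 = V2*(1 - sqrt(2*r1/(r1+r2))) = 1369.26 m/s
Total dV = 3288 m/s

3288 m/s


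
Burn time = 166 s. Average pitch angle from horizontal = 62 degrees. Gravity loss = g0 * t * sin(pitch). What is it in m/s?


GL = 9.81 * 166 * sin(62 deg) = 1438 m/s

1438 m/s


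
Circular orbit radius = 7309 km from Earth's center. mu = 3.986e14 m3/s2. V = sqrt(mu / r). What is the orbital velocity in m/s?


V = sqrt(3.986e14 / 7309000) = 7385 m/s

7385 m/s


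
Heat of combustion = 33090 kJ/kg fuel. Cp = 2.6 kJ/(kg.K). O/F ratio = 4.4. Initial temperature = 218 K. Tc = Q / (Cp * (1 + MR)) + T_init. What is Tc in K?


Tc = 33090 / (2.6 * (1 + 4.4)) + 218 = 2575 K

2575 K


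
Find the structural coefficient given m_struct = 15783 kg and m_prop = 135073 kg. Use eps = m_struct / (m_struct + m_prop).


eps = 15783 / (15783 + 135073) = 0.1046

0.1046


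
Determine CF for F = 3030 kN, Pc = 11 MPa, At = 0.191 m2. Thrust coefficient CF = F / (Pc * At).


CF = 3030000 / (11e6 * 0.191) = 1.44

1.44


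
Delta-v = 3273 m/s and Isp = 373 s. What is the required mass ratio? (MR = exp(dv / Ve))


Ve = 373 * 9.81 = 3659.13 m/s
MR = exp(3273 / 3659.13) = 2.446

2.446


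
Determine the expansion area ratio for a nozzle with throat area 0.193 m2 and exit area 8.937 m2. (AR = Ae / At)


AR = 8.937 / 0.193 = 46.3

46.3


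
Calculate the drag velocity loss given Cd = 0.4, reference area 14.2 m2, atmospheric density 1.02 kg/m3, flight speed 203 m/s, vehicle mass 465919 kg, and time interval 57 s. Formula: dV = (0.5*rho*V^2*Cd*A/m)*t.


D = 0.5 * 1.02 * 203^2 * 0.4 * 14.2 = 119374.23 N
a = 119374.23 / 465919 = 0.2562 m/s2
dV = 0.2562 * 57 = 14.6 m/s

14.6 m/s


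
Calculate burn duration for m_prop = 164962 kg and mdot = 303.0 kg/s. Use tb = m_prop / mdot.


tb = 164962 / 303.0 = 544.4 s

544.4 s


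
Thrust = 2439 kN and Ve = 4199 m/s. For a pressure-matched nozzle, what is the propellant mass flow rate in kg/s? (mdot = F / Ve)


mdot = F / Ve = 2439000 / 4199 = 580.9 kg/s

580.9 kg/s


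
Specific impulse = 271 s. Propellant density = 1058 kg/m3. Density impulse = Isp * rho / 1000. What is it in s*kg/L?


rho*Isp = 271 * 1058 / 1000 = 287 s*kg/L

287 s*kg/L


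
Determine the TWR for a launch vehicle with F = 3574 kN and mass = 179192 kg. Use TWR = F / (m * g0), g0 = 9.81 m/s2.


TWR = 3574000 / (179192 * 9.81) = 2.03

2.03


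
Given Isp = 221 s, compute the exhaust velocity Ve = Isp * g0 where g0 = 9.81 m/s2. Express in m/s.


Ve = Isp * g0 = 221 * 9.81 = 2168.0 m/s

2168.0 m/s


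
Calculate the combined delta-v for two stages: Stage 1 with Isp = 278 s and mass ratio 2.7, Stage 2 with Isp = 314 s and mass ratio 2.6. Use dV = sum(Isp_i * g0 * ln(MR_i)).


dV1 = 278 * 9.81 * ln(2.7) = 2708.8 m/s
dV2 = 314 * 9.81 * ln(2.6) = 2943.3 m/s
Total dV = 2708.8 + 2943.3 = 5652.1 m/s ~ 5652 m/s

5652 m/s


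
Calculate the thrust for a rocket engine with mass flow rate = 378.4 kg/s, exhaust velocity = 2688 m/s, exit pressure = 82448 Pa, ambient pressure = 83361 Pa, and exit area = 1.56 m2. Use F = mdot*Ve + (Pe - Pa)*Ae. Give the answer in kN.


F = 378.4 * 2688 + (82448 - 83361) * 1.56 = 1.0157e+06 N = 1015.7 kN

1015.7 kN


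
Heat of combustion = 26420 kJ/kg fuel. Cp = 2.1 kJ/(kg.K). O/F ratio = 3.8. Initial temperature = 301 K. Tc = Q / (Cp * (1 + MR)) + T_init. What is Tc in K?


Tc = 26420 / (2.1 * (1 + 3.8)) + 301 = 2922 K

2922 K


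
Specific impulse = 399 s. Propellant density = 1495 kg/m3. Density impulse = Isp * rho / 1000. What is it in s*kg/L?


rho*Isp = 399 * 1495 / 1000 = 597 s*kg/L

597 s*kg/L


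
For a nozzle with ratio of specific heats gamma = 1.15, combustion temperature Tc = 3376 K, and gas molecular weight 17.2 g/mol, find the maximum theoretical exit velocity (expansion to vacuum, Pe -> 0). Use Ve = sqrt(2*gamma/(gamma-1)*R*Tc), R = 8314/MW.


R = 8314 / 17.2 = 483.37 J/(kg.K)
Ve = sqrt(2 * 1.15 / (1.15 - 1) * 483.37 * 3376) = 5002 m/s

5002 m/s


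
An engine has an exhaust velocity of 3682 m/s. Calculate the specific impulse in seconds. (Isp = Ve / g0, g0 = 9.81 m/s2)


Isp = Ve / g0 = 3682 / 9.81 = 375.3 s

375.3 s


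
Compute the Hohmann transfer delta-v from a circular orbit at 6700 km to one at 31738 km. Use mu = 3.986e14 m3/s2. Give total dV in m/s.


V1 = sqrt(mu/r1) = 7713.14 m/s
dV1 = V1*(sqrt(2*r2/(r1+r2)) - 1) = 2198.73 m/s
V2 = sqrt(mu/r2) = 3543.88 m/s
dV2 = V2*(1 - sqrt(2*r1/(r1+r2))) = 1451.45 m/s
Total dV = 3650 m/s

3650 m/s


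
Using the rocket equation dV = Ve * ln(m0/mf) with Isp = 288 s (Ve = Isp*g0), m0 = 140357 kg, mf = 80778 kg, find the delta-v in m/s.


Ve = 288 * 9.81 = 2825.28 m/s
dV = 2825.28 * ln(140357/80778) = 1561 m/s

1561 m/s


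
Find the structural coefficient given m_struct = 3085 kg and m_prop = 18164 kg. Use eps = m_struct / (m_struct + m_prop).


eps = 3085 / (3085 + 18164) = 0.1452

0.1452


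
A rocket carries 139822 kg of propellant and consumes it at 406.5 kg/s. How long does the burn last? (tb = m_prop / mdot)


tb = 139822 / 406.5 = 344.0 s

344.0 s


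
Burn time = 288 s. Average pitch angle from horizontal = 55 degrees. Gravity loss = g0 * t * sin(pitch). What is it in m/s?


GL = 9.81 * 288 * sin(55 deg) = 2314 m/s

2314 m/s


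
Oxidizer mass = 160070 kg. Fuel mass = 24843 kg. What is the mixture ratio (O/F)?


MR = 160070 / 24843 = 6.44

6.44


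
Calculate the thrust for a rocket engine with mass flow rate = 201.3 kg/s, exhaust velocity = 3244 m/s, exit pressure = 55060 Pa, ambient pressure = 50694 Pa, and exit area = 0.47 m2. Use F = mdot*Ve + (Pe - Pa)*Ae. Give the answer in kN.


F = 201.3 * 3244 + (55060 - 50694) * 0.47 = 655069.0 N = 655.1 kN

655.1 kN


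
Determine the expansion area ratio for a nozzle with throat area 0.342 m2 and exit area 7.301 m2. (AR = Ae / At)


AR = 7.301 / 0.342 = 21.3

21.3


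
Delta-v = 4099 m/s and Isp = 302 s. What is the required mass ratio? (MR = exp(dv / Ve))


Ve = 302 * 9.81 = 2962.62 m/s
MR = exp(4099 / 2962.62) = 3.989

3.989


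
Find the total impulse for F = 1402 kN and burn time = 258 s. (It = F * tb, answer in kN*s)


It = 1402 * 258 = 361716 kN*s

361716 kN*s


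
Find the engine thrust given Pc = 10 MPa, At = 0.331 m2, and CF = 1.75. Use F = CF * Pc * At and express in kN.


F = 1.75 * 10e6 * 0.331 = 5.7925e+06 N = 5792.5 kN

5792.5 kN


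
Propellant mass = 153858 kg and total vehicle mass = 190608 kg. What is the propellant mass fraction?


PMF = 153858 / 190608 = 0.807

0.807


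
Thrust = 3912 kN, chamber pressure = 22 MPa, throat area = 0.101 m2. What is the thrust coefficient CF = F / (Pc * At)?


CF = 3912000 / (22e6 * 0.101) = 1.76

1.76


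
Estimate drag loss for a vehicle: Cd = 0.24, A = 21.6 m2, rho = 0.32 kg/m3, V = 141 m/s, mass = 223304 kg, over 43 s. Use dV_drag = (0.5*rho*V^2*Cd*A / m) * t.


D = 0.5 * 0.32 * 141^2 * 0.24 * 21.6 = 16490.1 N
a = 16490.1 / 223304 = 0.0738 m/s2
dV = 0.0738 * 43 = 3.2 m/s

3.2 m/s


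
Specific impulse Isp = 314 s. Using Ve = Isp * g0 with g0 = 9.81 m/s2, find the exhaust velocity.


Ve = Isp * g0 = 314 * 9.81 = 3080.3 m/s

3080.3 m/s


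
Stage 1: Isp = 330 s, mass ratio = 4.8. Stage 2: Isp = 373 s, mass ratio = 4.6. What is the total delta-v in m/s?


dV1 = 330 * 9.81 * ln(4.8) = 5078.1 m/s
dV2 = 373 * 9.81 * ln(4.6) = 5584.0 m/s
Total dV = 5078.1 + 5584.0 = 10662.1 m/s ~ 10662 m/s

10662 m/s


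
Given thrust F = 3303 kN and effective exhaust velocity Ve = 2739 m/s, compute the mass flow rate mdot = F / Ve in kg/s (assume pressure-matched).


mdot = F / Ve = 3303000 / 2739 = 1205.9 kg/s

1205.9 kg/s


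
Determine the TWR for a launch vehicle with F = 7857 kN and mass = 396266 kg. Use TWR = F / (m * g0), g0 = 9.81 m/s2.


TWR = 7857000 / (396266 * 9.81) = 2.02

2.02


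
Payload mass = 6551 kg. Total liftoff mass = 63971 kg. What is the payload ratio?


PR = 6551 / 63971 = 0.1024

0.1024


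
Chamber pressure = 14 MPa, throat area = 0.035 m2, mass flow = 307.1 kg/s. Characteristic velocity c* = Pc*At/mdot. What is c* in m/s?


c* = 14e6 * 0.035 / 307.1 = 1596 m/s

1596 m/s


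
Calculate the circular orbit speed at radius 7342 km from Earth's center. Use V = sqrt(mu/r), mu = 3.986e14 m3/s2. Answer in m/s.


V = sqrt(3.986e14 / 7342000) = 7368 m/s

7368 m/s


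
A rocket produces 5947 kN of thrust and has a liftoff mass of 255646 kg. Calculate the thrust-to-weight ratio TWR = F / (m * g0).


TWR = 5947000 / (255646 * 9.81) = 2.37

2.37


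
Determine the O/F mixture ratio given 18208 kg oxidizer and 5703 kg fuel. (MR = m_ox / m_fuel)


MR = 18208 / 5703 = 3.19

3.19


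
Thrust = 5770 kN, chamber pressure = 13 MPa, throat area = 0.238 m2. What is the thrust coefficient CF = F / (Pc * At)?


CF = 5770000 / (13e6 * 0.238) = 1.86

1.86


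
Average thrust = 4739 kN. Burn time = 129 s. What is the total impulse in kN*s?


It = 4739 * 129 = 611331 kN*s

611331 kN*s


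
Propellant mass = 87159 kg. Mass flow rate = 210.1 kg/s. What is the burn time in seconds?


tb = 87159 / 210.1 = 414.8 s

414.8 s


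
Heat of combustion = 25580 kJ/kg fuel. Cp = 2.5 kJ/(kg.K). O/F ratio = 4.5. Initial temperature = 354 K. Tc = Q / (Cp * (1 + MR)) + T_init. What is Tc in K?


Tc = 25580 / (2.5 * (1 + 4.5)) + 354 = 2214 K

2214 K


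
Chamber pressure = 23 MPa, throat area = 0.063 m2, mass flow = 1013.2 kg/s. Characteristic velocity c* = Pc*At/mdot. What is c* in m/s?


c* = 23e6 * 0.063 / 1013.2 = 1430 m/s

1430 m/s


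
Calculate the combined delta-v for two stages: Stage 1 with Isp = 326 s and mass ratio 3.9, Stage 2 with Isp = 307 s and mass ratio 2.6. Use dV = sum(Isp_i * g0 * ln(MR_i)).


dV1 = 326 * 9.81 * ln(3.9) = 4352.5 m/s
dV2 = 307 * 9.81 * ln(2.6) = 2877.7 m/s
Total dV = 4352.5 + 2877.7 = 7230.2 m/s ~ 7230 m/s

7230 m/s


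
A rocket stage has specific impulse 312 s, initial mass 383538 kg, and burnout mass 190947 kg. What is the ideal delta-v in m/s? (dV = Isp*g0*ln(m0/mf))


Ve = 312 * 9.81 = 3060.72 m/s
dV = 3060.72 * ln(383538/190947) = 2135 m/s

2135 m/s


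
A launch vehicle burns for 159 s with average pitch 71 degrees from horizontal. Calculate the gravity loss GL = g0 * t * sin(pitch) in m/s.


GL = 9.81 * 159 * sin(71 deg) = 1475 m/s

1475 m/s


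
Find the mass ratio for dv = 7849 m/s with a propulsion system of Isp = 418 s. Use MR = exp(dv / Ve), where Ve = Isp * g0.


Ve = 418 * 9.81 = 4100.58 m/s
MR = exp(7849 / 4100.58) = 6.781

6.781


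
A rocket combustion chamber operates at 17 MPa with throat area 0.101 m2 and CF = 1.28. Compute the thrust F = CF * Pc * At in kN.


F = 1.28 * 17e6 * 0.101 = 2.1978e+06 N = 2197.8 kN

2197.8 kN


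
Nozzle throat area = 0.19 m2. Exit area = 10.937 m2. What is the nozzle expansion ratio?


AR = 10.937 / 0.19 = 57.6

57.6


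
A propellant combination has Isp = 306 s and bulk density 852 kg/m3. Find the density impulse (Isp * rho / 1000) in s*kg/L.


rho*Isp = 306 * 852 / 1000 = 261 s*kg/L

261 s*kg/L


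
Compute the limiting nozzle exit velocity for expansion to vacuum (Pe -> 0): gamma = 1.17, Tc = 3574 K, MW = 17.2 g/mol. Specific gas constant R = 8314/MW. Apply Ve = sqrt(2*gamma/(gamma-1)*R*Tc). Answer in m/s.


R = 8314 / 17.2 = 483.37 J/(kg.K)
Ve = sqrt(2 * 1.17 / (1.17 - 1) * 483.37 * 3574) = 4876 m/s

4876 m/s


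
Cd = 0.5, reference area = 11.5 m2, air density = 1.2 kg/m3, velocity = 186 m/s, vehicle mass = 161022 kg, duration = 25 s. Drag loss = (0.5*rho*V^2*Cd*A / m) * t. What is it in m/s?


D = 0.5 * 1.2 * 186^2 * 0.5 * 11.5 = 119356.2 N
a = 119356.2 / 161022 = 0.7412 m/s2
dV = 0.7412 * 25 = 18.5 m/s

18.5 m/s


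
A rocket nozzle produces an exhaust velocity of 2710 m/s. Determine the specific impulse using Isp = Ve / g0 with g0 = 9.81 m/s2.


Isp = Ve / g0 = 2710 / 9.81 = 276.2 s

276.2 s


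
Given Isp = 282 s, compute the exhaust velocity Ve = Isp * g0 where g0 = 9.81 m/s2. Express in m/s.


Ve = Isp * g0 = 282 * 9.81 = 2766.4 m/s

2766.4 m/s


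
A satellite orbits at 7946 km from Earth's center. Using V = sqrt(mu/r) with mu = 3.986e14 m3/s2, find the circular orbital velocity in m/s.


V = sqrt(3.986e14 / 7946000) = 7083 m/s

7083 m/s


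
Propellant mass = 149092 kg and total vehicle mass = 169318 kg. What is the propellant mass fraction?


PMF = 149092 / 169318 = 0.881

0.881


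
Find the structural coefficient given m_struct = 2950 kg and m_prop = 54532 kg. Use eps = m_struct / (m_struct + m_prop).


eps = 2950 / (2950 + 54532) = 0.0513

0.0513


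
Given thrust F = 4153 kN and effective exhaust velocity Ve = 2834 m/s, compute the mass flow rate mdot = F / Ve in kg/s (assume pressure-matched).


mdot = F / Ve = 4153000 / 2834 = 1465.4 kg/s

1465.4 kg/s


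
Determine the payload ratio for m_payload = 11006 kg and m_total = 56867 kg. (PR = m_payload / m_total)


PR = 11006 / 56867 = 0.1935

0.1935


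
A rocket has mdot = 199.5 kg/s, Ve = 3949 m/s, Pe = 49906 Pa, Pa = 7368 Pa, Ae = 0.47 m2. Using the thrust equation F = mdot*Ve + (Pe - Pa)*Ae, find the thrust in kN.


F = 199.5 * 3949 + (49906 - 7368) * 0.47 = 807818.0 N = 807.8 kN

807.8 kN


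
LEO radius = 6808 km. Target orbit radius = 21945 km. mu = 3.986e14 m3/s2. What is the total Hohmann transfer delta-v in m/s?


V1 = sqrt(mu/r1) = 7651.72 m/s
dV1 = V1*(sqrt(2*r2/(r1+r2)) - 1) = 1801.95 m/s
V2 = sqrt(mu/r2) = 4261.88 m/s
dV2 = V2*(1 - sqrt(2*r1/(r1+r2))) = 1329.07 m/s
Total dV = 3131 m/s

3131 m/s


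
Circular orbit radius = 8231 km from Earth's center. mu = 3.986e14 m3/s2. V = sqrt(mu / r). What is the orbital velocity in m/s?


V = sqrt(3.986e14 / 8231000) = 6959 m/s

6959 m/s


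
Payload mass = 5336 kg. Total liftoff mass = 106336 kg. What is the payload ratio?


PR = 5336 / 106336 = 0.0502

0.0502


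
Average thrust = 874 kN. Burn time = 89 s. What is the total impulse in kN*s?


It = 874 * 89 = 77786 kN*s

77786 kN*s


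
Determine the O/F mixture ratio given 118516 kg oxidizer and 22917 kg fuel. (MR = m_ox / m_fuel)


MR = 118516 / 22917 = 5.17

5.17


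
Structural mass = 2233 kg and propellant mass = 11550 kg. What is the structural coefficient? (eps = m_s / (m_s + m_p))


eps = 2233 / (2233 + 11550) = 0.162

0.162


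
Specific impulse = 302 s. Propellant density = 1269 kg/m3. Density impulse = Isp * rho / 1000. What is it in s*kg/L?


rho*Isp = 302 * 1269 / 1000 = 383 s*kg/L

383 s*kg/L


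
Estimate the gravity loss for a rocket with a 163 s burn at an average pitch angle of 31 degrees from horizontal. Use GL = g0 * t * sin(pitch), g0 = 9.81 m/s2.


GL = 9.81 * 163 * sin(31 deg) = 824 m/s

824 m/s


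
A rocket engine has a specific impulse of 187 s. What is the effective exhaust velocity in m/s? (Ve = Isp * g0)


Ve = Isp * g0 = 187 * 9.81 = 1834.5 m/s

1834.5 m/s


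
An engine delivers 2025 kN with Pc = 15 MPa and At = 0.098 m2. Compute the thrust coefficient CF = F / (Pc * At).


CF = 2025000 / (15e6 * 0.098) = 1.38

1.38


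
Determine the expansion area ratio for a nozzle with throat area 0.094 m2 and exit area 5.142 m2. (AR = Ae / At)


AR = 5.142 / 0.094 = 54.7

54.7


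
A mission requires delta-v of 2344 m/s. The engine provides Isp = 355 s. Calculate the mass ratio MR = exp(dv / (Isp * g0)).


Ve = 355 * 9.81 = 3482.55 m/s
MR = exp(2344 / 3482.55) = 1.96

1.96


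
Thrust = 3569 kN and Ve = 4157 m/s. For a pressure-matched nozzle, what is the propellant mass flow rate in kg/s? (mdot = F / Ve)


mdot = F / Ve = 3569000 / 4157 = 858.6 kg/s

858.6 kg/s


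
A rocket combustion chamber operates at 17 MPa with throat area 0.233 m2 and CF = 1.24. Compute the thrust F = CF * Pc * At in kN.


F = 1.24 * 17e6 * 0.233 = 4.9116e+06 N = 4911.6 kN

4911.6 kN


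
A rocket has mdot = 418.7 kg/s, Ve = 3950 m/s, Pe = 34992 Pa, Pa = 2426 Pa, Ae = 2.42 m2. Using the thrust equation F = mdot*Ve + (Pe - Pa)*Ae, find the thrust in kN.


F = 418.7 * 3950 + (34992 - 2426) * 2.42 = 1.7327e+06 N = 1732.7 kN

1732.7 kN


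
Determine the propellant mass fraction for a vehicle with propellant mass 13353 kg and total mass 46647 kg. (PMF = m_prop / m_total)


PMF = 13353 / 46647 = 0.286

0.286
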